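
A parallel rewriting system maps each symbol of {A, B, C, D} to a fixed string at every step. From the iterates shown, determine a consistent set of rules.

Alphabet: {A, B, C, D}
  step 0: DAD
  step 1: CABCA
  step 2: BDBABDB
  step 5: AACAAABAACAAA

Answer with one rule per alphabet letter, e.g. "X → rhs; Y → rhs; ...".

A->B, B->A, C->BD, D->CA

  step 1 ⇒ step 2: CABCA ⇒ BD·B·A·BD·B
    A ↦ B
    B ↦ A
    C ↦ BD
  step 0 ⇒ step 1: DAD ⇒ CA·B·CA
    D ↦ CA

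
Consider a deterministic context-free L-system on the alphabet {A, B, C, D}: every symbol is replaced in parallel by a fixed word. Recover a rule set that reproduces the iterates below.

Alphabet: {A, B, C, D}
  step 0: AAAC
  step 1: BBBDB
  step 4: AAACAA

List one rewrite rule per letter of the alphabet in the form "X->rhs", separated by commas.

A->B, B->A, C->DB, D->C

  step 0 ⇒ step 1: AAAC ⇒ B·B·B·DB
    A ↦ B
    C ↦ DB
    B ↦ A  (constrained at step 1)
    D ↦ C  (constrained at step 1)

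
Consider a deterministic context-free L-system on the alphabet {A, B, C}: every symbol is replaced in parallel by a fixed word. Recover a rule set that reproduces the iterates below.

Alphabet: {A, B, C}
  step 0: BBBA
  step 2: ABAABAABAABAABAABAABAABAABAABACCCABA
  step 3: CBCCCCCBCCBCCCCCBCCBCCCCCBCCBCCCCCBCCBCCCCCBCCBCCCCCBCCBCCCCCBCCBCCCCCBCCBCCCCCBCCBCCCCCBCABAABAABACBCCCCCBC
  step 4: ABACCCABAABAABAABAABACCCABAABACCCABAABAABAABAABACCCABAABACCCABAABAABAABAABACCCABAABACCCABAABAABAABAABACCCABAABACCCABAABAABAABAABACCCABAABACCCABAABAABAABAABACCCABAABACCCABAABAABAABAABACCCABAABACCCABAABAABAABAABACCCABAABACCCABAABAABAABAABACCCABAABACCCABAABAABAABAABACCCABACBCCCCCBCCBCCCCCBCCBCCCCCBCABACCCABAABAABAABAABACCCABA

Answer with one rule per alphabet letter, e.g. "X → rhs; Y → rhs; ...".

  step 3 ⇒ step 4: CBCCCCCBCCBCCCCCBCCBCCCCCBCCBCCCCCBCCBCCCCCBCCBCCCCCBCCBCCCCCBCCBCCCCCBCCBCCCCCBCCBCCCCCBCABAABAABACBCCCCCBC ⇒ ABA·CCC·ABA·ABA·ABA·ABA·ABA·CCC·ABA·ABA·CCC·ABA·ABA·ABA·ABA·ABA·CCC·ABA·ABA·CCC·ABA·ABA·ABA·ABA·ABA·CCC·ABA·ABA·CCC·ABA·ABA·ABA·ABA·ABA·CCC·ABA·ABA·CCC·ABA·ABA·ABA·ABA·ABA·CCC·ABA·ABA·CCC·ABA·ABA·ABA·ABA·ABA·CCC·ABA·ABA·CCC·ABA·ABA·ABA·ABA·ABA·CCC·ABA·ABA·CCC·ABA·ABA·ABA·ABA·ABA·CCC·ABA·ABA·CCC·ABA·ABA·ABA·ABA·ABA·CCC·ABA·ABA·CCC·ABA·ABA·ABA·ABA·ABA·CCC·ABA·CBC·CCC·CBC·CBC·CCC·CBC·CBC·CCC·CBC·ABA·CCC·ABA·ABA·ABA·ABA·ABA·CCC·ABA
    A ↦ CBC
    B ↦ CCC
    C ↦ ABA

A->CBC, B->CCC, C->ABA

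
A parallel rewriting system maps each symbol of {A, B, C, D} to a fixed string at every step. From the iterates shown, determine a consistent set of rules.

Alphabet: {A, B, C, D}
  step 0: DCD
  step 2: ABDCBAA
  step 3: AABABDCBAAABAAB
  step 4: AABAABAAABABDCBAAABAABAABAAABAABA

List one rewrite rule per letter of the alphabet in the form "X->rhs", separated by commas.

A->AAB, B->A, C->DCB, D->B

  step 3 ⇒ step 4: AABABDCBAAABAAB ⇒ AAB·AAB·A·AAB·A·B·DCB·A·AAB·AAB·AAB·A·AAB·AAB·A
    A ↦ AAB
    B ↦ A
    C ↦ DCB
    D ↦ B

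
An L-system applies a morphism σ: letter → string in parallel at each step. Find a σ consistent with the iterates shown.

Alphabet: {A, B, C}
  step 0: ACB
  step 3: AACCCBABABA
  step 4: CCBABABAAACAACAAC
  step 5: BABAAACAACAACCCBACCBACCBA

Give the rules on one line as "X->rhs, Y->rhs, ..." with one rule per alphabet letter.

  step 4 ⇒ step 5: CCBABABAAACAACAAC ⇒ BA·BA·AA·C·AA·C·AA·C·C·C·BA·C·C·BA·C·C·BA
    A ↦ C
    B ↦ AA
    C ↦ BA

A->C, B->AA, C->BA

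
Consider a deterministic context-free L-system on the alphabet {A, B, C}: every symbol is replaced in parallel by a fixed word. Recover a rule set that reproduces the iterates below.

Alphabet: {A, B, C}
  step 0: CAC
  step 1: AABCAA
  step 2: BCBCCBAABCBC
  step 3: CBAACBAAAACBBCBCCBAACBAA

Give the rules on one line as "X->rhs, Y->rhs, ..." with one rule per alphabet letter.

A->BC, B->CB, C->AA

  step 2 ⇒ step 3: BCBCCBAABCBC ⇒ CB·AA·CB·AA·AA·CB·BC·BC·CB·AA·CB·AA
    A ↦ BC
    B ↦ CB
    C ↦ AA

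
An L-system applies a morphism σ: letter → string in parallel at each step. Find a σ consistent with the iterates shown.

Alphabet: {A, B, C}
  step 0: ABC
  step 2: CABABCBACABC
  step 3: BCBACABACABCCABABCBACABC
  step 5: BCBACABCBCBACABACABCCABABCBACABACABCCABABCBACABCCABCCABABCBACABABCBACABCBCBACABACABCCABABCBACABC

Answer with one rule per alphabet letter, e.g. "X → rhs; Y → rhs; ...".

  step 2 ⇒ step 3: CABABCBACABC ⇒ BC·BA·CA·BA·CA·BC·CA·BA·BC·BA·CA·BC
    A ↦ BA
    B ↦ CA
    C ↦ BC

A->BA, B->CA, C->BC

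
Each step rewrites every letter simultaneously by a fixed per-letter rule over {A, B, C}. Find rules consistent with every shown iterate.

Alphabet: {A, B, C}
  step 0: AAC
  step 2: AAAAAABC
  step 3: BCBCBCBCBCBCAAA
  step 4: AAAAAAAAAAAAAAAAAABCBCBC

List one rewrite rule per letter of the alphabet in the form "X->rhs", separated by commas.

A->BC, B->AA, C->A

  step 3 ⇒ step 4: BCBCBCBCBCBCAAA ⇒ AA·A·AA·A·AA·A·AA·A·AA·A·AA·A·BC·BC·BC
    A ↦ BC
    B ↦ AA
    C ↦ A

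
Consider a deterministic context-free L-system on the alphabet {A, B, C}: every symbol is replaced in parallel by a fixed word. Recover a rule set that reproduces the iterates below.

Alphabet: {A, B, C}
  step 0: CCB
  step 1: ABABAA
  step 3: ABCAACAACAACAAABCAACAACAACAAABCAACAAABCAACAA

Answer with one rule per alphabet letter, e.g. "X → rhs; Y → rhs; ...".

  step 0 ⇒ step 1: CCB ⇒ AB·AB·AA
    B ↦ AA
    C ↦ AB
    A ↦ CAA  (constrained at step 1)

A->CAA, B->AA, C->AB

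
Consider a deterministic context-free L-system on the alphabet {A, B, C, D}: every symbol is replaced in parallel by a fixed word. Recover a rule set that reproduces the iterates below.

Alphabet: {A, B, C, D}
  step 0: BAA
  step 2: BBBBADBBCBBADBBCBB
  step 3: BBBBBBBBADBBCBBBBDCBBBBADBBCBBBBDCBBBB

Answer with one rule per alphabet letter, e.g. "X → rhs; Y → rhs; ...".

  step 2 ⇒ step 3: BBBBADBBCBBADBBCBB ⇒ BB·BB·BB·BB·ADB·BC·BB·BB·DC·BB·BB·ADB·BC·BB·BB·DC·BB·BB
    A ↦ ADB
    B ↦ BB
    C ↦ DC
    D ↦ BC

A->ADB, B->BB, C->DC, D->BC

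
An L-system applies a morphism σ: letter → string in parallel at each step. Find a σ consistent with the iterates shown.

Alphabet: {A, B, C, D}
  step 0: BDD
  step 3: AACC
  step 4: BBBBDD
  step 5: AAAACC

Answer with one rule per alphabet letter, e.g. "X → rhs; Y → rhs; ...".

A->BB, B->A, C->D, D->C

  step 4 ⇒ step 5: BBBBDD ⇒ A·A·A·A·C·C
    B ↦ A
    D ↦ C
  step 3 ⇒ step 4: AACC ⇒ BB·BB·D·D
    A ↦ BB
  step 3 ⇒ step 4: AACC ⇒ BB·BB·D·D
    C ↦ D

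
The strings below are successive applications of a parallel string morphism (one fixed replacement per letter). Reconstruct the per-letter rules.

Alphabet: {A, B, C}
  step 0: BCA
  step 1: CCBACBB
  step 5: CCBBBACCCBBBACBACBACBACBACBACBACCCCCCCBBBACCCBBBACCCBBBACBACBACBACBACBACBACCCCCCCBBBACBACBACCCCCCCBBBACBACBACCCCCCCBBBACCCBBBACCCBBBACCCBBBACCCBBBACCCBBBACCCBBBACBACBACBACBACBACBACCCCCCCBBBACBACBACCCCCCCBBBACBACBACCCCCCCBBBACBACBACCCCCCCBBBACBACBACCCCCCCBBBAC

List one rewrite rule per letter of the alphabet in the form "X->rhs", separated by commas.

A->BB, B->CC, C->BAC

  step 0 ⇒ step 1: BCA ⇒ CC·BAC·BB
    A ↦ BB
    B ↦ CC
    C ↦ BAC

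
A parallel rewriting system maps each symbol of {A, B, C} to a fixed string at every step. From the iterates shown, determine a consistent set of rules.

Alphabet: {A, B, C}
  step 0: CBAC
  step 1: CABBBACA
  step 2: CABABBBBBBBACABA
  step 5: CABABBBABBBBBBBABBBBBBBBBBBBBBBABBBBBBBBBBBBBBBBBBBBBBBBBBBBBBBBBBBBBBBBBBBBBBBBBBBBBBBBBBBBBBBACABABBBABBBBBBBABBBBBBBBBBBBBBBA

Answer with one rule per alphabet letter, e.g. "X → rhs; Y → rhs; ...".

  step 1 ⇒ step 2: CABBBACA ⇒ CA·BA·BB·BB·BB·BA·CA·BA
    A ↦ BA
    B ↦ BB
    C ↦ CA

A->BA, B->BB, C->CA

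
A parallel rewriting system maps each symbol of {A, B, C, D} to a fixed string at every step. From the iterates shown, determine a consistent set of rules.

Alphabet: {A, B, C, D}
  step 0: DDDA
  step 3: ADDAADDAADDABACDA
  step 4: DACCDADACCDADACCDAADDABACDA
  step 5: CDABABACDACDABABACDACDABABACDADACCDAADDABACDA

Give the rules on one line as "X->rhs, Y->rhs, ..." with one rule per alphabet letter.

A->DA, B->AD, C->BA, D->C

  step 4 ⇒ step 5: DACCDADACCDADACCDAADDABACDA ⇒ C·DA·BA·BA·C·DA·C·DA·BA·BA·C·DA·C·DA·BA·BA·C·DA·DA·C·C·DA·AD·DA·BA·C·DA
    A ↦ DA
    B ↦ AD
    C ↦ BA
    D ↦ C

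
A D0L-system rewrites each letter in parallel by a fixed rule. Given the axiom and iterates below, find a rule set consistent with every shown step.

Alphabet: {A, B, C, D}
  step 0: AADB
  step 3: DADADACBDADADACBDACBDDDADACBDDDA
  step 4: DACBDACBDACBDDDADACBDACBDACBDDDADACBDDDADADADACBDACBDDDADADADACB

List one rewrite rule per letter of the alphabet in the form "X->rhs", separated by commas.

A->CB, B->DA, C->DD, D->DA

  step 3 ⇒ step 4: DADADACBDADADACBDACBDDDADACBDDDA ⇒ DA·CB·DA·CB·DA·CB·DD·DA·DA·CB·DA·CB·DA·CB·DD·DA·DA·CB·DD·DA·DA·DA·DA·CB·DA·CB·DD·DA·DA·DA·DA·CB
    A ↦ CB
    B ↦ DA
    C ↦ DD
    D ↦ DA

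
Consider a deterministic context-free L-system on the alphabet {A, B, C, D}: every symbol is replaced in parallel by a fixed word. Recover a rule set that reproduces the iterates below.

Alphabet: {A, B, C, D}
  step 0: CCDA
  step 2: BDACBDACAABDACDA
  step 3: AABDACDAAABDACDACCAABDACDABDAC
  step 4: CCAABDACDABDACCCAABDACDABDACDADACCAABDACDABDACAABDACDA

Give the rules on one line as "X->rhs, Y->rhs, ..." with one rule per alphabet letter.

  step 3 ⇒ step 4: AABDACDAAABDACDACCAABDACDABDAC ⇒ C·C·AA·BDA·C·DA·BDA·C·C·C·AA·BDA·C·DA·BDA·C·DA·DA·C·C·AA·BDA·C·DA·BDA·C·AA·BDA·C·DA
    A ↦ C
    B ↦ AA
    C ↦ DA
    D ↦ BDA

A->C, B->AA, C->DA, D->BDA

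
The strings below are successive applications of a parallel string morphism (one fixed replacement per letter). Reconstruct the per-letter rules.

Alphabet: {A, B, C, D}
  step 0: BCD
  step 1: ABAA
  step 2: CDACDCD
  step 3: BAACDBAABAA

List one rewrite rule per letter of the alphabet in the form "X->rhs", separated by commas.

A->CD, B->A, C->B, D->AA

  step 2 ⇒ step 3: CDACDCD ⇒ B·AA·CD·B·AA·B·AA
    A ↦ CD
    C ↦ B
    D ↦ AA
  step 0 ⇒ step 1: BCD ⇒ A·B·AA
    B ↦ A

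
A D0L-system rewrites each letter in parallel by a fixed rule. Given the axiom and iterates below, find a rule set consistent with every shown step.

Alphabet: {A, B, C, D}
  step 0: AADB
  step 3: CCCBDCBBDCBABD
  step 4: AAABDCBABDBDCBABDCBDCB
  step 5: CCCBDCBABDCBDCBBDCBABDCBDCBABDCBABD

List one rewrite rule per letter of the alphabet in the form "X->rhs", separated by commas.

  step 4 ⇒ step 5: AAABDCBABDBDCBABDCBDCB ⇒ C·C·C·BD·CB·A·BD·C·BD·CB·BD·CB·A·BD·C·BD·CB·A·BD·CB·A·BD
    A ↦ C
    B ↦ BD
    C ↦ A
    D ↦ CB

A->C, B->BD, C->A, D->CB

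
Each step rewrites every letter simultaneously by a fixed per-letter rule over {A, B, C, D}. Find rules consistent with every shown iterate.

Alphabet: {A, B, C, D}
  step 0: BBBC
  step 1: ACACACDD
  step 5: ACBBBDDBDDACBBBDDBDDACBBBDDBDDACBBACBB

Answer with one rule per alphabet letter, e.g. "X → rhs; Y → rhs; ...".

  step 0 ⇒ step 1: BBBC ⇒ AC·AC·AC·DD
    B ↦ AC
    C ↦ DD
    A ↦ B  (constrained at step 1)
    D ↦ B  (constrained at step 1)

A->B, B->AC, C->DD, D->B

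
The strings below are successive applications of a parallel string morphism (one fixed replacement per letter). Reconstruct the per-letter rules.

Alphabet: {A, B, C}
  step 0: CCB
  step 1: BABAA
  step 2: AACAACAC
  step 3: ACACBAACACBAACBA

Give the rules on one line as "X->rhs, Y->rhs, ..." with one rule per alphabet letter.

  step 2 ⇒ step 3: AACAACAC ⇒ AC·AC·BA·AC·AC·BA·AC·BA
    A ↦ AC
    C ↦ BA
  step 0 ⇒ step 1: CCB ⇒ BA·BA·A
    B ↦ A

A->AC, B->A, C->BA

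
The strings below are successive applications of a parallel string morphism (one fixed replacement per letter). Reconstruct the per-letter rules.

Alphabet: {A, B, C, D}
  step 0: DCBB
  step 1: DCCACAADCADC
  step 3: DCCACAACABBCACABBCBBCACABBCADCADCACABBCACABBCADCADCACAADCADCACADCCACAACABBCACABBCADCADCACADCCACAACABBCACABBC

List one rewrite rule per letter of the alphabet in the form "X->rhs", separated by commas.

A->BBC, B->ADC, C->ACA, D->DCC

  step 0 ⇒ step 1: DCBB ⇒ DCC·ACA·ADC·ADC
    B ↦ ADC
    C ↦ ACA
    D ↦ DCC
    A ↦ BBC  (constrained at step 1)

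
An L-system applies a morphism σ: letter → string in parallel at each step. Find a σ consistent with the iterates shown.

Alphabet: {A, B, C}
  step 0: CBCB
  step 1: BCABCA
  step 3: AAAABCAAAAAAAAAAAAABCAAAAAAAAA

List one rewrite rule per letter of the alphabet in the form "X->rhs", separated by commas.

  step 0 ⇒ step 1: CBCB ⇒ BC·A·BC·A
    B ↦ A
    C ↦ BC
    A ↦ AAA  (constrained at step 1)

A->AAA, B->A, C->BC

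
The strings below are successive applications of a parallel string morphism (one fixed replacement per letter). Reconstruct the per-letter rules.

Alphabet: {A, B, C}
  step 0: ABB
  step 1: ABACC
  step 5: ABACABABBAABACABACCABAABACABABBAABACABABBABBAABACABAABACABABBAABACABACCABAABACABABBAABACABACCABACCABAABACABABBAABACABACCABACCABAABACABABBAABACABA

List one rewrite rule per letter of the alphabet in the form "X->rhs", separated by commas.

  step 0 ⇒ step 1: ABB ⇒ ABA·C·C
    A ↦ ABA
    B ↦ C
    C ↦ BBA  (constrained at step 1)

A->ABA, B->C, C->BBA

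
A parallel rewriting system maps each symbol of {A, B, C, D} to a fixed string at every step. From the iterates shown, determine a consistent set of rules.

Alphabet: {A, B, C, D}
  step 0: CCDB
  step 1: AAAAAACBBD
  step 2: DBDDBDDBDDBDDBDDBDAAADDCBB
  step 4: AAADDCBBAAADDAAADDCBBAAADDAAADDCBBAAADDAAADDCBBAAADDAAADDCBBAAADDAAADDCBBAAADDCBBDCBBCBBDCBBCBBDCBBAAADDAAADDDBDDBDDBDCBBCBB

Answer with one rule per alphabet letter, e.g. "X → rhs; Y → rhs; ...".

A->DBD, B->D, C->AAA, D->CBB

  step 1 ⇒ step 2: AAAAAACBBD ⇒ DBD·DBD·DBD·DBD·DBD·DBD·AAA·D·D·CBB
    A ↦ DBD
    B ↦ D
    C ↦ AAA
    D ↦ CBB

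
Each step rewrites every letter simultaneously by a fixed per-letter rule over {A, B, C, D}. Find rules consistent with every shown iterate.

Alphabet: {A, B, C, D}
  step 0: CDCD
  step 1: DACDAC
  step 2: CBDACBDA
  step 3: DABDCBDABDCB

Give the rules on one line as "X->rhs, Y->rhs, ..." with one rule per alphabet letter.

  step 2 ⇒ step 3: CBDACBDA ⇒ DA·BD·C·B·DA·BD·C·B
    A ↦ B
    B ↦ BD
    C ↦ DA
    D ↦ C

A->B, B->BD, C->DA, D->C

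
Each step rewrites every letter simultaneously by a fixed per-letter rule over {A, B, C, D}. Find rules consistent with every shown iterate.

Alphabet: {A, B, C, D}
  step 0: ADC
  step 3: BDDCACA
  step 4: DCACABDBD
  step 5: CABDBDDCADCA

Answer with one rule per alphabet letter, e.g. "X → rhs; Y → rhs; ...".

  step 4 ⇒ step 5: DCACABDBD ⇒ CA·B·D·B·D·D·CA·D·CA
    A ↦ D
    B ↦ D
    C ↦ B
    D ↦ CA

A->D, B->D, C->B, D->CA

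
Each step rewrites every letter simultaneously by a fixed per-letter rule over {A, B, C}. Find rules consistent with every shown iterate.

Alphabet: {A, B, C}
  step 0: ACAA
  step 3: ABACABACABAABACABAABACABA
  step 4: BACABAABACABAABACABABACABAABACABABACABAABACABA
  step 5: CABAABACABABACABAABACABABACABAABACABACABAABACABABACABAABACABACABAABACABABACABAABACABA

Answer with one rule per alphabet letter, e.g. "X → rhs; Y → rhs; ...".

A->BA, B->CA, C->A

  step 4 ⇒ step 5: BACABAABACABAABACABABACABAABACABABACABAABACABA ⇒ CA·BA·A·BA·CA·BA·BA·CA·BA·A·BA·CA·BA·BA·CA·BA·A·BA·CA·BA·CA·BA·A·BA·CA·BA·BA·CA·BA·A·BA·CA·BA·CA·BA·A·BA·CA·BA·BA·CA·BA·A·BA·CA·BA
    A ↦ BA
    B ↦ CA
    C ↦ A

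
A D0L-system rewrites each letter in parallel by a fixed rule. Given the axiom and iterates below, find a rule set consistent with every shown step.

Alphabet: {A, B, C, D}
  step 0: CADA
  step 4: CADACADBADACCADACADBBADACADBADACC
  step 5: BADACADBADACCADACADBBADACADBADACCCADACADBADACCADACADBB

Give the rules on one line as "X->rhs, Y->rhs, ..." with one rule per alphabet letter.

A->AD, B->C, C->B, D->AC

  step 4 ⇒ step 5: CADACADBADACCADACADBBADACADBADACC ⇒ B·AD·AC·AD·B·AD·AC·C·AD·AC·AD·B·B·AD·AC·AD·B·AD·AC·C·C·AD·AC·AD·B·AD·AC·C·AD·AC·AD·B·B
    A ↦ AD
    B ↦ C
    C ↦ B
    D ↦ AC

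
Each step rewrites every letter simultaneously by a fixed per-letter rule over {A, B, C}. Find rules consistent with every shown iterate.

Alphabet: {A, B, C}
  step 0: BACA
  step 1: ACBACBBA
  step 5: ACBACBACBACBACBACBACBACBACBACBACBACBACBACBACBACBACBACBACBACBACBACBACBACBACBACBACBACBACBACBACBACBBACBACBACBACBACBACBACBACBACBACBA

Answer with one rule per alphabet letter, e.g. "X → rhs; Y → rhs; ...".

  step 0 ⇒ step 1: BACA ⇒ AC·BA·CB·BA
    A ↦ BA
    B ↦ AC
    C ↦ CB

A->BA, B->AC, C->CB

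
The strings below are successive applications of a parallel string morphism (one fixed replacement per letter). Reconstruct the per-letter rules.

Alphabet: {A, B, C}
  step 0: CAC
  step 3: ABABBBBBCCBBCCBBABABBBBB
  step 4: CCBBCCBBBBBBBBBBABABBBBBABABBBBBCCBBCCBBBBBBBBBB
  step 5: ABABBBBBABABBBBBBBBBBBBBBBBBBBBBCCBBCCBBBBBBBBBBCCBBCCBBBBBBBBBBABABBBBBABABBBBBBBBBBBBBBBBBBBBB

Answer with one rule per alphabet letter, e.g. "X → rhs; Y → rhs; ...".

A->CC, B->BB, C->AB

  step 4 ⇒ step 5: CCBBCCBBBBBBBBBBABABBBBBABABBBBBCCBBCCBBBBBBBBBB ⇒ AB·AB·BB·BB·AB·AB·BB·BB·BB·BB·BB·BB·BB·BB·BB·BB·CC·BB·CC·BB·BB·BB·BB·BB·CC·BB·CC·BB·BB·BB·BB·BB·AB·AB·BB·BB·AB·AB·BB·BB·BB·BB·BB·BB·BB·BB·BB·BB
    A ↦ CC
    B ↦ BB
    C ↦ AB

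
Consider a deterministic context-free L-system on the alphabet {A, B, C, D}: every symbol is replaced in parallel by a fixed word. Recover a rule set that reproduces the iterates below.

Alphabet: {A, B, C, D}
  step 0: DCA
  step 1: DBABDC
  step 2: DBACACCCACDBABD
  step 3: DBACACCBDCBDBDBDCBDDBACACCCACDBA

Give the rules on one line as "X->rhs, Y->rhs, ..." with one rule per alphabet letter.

  step 2 ⇒ step 3: DBACACCCACDBABD ⇒ DBA·CAC·C·BD·C·BD·BD·BD·C·BD·DBA·CAC·C·CAC·DBA
    A ↦ C
    B ↦ CAC
    C ↦ BD
    D ↦ DBA

A->C, B->CAC, C->BD, D->DBA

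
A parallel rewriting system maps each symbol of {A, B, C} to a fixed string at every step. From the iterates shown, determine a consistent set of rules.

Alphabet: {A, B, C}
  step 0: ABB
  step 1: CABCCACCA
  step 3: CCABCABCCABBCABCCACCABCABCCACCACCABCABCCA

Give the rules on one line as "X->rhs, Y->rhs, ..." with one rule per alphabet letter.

A->CAB, B->CCA, C->B

  step 0 ⇒ step 1: ABB ⇒ CAB·CCA·CCA
    A ↦ CAB
    B ↦ CCA
    C ↦ B  (constrained at step 1)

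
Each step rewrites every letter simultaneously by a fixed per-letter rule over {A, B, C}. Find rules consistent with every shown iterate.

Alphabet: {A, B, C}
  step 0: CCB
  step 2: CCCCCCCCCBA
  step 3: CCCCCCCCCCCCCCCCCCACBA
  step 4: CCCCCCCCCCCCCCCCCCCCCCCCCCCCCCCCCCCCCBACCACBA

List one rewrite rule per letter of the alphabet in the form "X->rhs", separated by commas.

A->CBA, B->A, C->CC

  step 3 ⇒ step 4: CCCCCCCCCCCCCCCCCCACBA ⇒ CC·CC·CC·CC·CC·CC·CC·CC·CC·CC·CC·CC·CC·CC·CC·CC·CC·CC·CBA·CC·A·CBA
    A ↦ CBA
    B ↦ A
    C ↦ CC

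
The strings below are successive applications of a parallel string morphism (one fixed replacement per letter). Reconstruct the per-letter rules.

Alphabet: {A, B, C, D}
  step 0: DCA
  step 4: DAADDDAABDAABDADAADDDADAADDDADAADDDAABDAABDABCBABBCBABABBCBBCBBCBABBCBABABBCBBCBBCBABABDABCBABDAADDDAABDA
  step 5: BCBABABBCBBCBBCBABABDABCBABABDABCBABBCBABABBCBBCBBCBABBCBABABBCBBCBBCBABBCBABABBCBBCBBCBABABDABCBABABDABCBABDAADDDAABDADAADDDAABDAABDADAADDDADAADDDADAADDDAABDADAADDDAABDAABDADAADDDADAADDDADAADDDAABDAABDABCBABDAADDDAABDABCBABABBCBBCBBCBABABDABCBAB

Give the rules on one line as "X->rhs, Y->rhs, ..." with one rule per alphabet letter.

  step 4 ⇒ step 5: DAADDDAABDAABDADAADDDADAADDDADAADDDAABDAABDABCBABBCBABABBCBBCBBCBABBCBABABBCBBCBBCBABABDABCBABDAADDDAABDA ⇒ BCB·AB·AB·BCB·BCB·BCB·AB·AB·DA·BCB·AB·AB·DA·BCB·AB·BCB·AB·AB·BCB·BCB·BCB·AB·BCB·AB·AB·BCB·BCB·BCB·AB·BCB·AB·AB·BCB·BCB·BCB·AB·AB·DA·BCB·AB·AB·DA·BCB·AB·DA·ADD·DA·AB·DA·DA·ADD·DA·AB·DA·AB·DA·DA·ADD·DA·DA·ADD·DA·DA·ADD·DA·AB·DA·DA·ADD·DA·AB·DA·AB·DA·DA·ADD·DA·DA·ADD·DA·DA·ADD·DA·AB·DA·AB·DA·BCB·AB·DA·ADD·DA·AB·DA·BCB·AB·AB·BCB·BCB·BCB·AB·AB·DA·BCB·AB
    A ↦ AB
    B ↦ DA
    C ↦ ADD
    D ↦ BCB

A->AB, B->DA, C->ADD, D->BCB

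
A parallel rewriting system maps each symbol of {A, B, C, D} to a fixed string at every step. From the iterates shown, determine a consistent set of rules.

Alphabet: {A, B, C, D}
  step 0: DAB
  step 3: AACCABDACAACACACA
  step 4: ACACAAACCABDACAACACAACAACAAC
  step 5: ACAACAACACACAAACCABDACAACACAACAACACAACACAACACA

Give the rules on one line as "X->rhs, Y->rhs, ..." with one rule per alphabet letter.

  step 4 ⇒ step 5: ACACAAACCABDACAACACAACAACAAC ⇒ AC·A·AC·A·AC·AC·AC·A·A·AC·CA·BD·AC·A·AC·AC·A·AC·A·AC·AC·A·AC·AC·A·AC·AC·A
    A ↦ AC
    B ↦ CA
    C ↦ A
    D ↦ BD

A->AC, B->CA, C->A, D->BD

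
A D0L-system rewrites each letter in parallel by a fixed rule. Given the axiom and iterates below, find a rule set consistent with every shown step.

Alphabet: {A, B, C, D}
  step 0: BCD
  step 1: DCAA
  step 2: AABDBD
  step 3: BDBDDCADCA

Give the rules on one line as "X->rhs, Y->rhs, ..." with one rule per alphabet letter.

  step 2 ⇒ step 3: AABDBD ⇒ BD·BD·DC·A·DC·A
    A ↦ BD
    B ↦ DC
    D ↦ A
  step 0 ⇒ step 1: BCD ⇒ DC·A·A
    C ↦ A

A->BD, B->DC, C->A, D->A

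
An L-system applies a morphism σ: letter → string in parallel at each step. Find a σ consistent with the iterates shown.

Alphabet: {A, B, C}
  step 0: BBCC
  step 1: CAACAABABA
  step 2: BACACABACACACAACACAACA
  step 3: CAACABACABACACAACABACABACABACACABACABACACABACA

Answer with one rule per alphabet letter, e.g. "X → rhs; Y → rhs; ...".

  step 2 ⇒ step 3: BACACABACACACAACACAACA ⇒ CAA·CA·BA·CA·BA·CA·CAA·CA·BA·CA·BA·CA·BA·CA·CA·BA·CA·BA·CA·CA·BA·CA
    A ↦ CA
    B ↦ CAA
    C ↦ BA

A->CA, B->CAA, C->BA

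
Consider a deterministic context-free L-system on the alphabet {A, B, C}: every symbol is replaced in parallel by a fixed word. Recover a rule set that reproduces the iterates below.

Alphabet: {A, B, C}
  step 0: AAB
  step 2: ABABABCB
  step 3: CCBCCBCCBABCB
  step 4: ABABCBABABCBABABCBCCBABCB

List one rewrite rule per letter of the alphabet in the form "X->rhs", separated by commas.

  step 3 ⇒ step 4: CCBCCBCCBABCB ⇒ AB·AB·CB·AB·AB·CB·AB·AB·CB·C·CB·AB·CB
    A ↦ C
    B ↦ CB
    C ↦ AB

A->C, B->CB, C->AB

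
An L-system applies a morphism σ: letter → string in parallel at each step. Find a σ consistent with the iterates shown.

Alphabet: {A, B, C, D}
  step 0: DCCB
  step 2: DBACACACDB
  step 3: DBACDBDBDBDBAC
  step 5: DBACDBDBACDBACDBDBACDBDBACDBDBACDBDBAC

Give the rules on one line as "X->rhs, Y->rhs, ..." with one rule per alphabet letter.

  step 2 ⇒ step 3: DBACACACDB ⇒ DB·AC·D·B·D·B·D·B·DB·AC
    A ↦ D
    B ↦ AC
    C ↦ B
    D ↦ DB

A->D, B->AC, C->B, D->DB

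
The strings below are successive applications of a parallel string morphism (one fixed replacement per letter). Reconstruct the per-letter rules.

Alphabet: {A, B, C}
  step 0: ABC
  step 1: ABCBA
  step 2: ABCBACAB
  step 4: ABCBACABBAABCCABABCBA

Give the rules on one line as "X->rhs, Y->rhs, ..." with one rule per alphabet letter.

  step 1 ⇒ step 2: ABCBA ⇒ AB·C·BA·C·AB
    A ↦ AB
    B ↦ C
    C ↦ BA

A->AB, B->C, C->BA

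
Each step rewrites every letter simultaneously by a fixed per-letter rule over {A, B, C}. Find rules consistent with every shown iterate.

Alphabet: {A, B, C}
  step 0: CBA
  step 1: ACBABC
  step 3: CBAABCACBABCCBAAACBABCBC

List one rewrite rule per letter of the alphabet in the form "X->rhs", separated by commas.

  step 0 ⇒ step 1: CBA ⇒ A·CBA·BC
    A ↦ BC
    B ↦ CBA
    C ↦ A

A->BC, B->CBA, C->A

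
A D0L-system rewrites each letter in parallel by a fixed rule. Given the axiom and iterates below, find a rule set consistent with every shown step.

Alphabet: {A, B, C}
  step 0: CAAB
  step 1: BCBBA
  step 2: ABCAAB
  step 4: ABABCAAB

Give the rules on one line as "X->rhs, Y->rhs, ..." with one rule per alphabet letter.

A->B, B->A, C->BC

  step 1 ⇒ step 2: BCBBA ⇒ A·BC·A·A·B
    A ↦ B
    B ↦ A
    C ↦ BC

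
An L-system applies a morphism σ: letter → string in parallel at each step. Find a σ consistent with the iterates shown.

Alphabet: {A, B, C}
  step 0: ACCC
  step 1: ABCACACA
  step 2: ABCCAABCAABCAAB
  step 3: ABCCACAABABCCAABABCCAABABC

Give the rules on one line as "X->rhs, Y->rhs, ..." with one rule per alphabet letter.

A->AB, B->C, C->CA

  step 2 ⇒ step 3: ABCCAABCAABCAAB ⇒ AB·C·CA·CA·AB·AB·C·CA·AB·AB·C·CA·AB·AB·C
    A ↦ AB
    B ↦ C
    C ↦ CA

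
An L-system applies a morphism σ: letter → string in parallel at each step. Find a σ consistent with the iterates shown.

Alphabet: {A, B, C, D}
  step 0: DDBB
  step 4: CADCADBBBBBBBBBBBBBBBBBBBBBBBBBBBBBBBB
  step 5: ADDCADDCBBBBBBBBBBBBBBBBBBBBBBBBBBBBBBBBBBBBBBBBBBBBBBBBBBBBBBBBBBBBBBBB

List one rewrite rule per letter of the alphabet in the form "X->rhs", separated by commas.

  step 4 ⇒ step 5: CADCADBBBBBBBBBBBBBBBBBBBBBBBBBBBBBBBB ⇒ AD·D·C·AD·D·C·BB·BB·BB·BB·BB·BB·BB·BB·BB·BB·BB·BB·BB·BB·BB·BB·BB·BB·BB·BB·BB·BB·BB·BB·BB·BB·BB·BB·BB·BB·BB·BB
    A ↦ D
    B ↦ BB
    C ↦ AD
    D ↦ C

A->D, B->BB, C->AD, D->C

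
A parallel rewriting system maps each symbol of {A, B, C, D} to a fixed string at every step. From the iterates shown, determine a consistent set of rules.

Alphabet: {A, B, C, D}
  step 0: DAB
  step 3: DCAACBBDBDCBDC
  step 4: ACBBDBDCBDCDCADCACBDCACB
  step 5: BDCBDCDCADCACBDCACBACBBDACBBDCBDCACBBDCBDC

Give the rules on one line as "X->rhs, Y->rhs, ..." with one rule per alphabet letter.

  step 4 ⇒ step 5: ACBBDBDCBDCDCADCACBDCACB ⇒ BD·CB·DC·DC·A·DC·A·CB·DC·A·CB·A·CB·BD·A·CB·BD·CB·DC·A·CB·BD·CB·DC
    A ↦ BD
    B ↦ DC
    C ↦ CB
    D ↦ A

A->BD, B->DC, C->CB, D->A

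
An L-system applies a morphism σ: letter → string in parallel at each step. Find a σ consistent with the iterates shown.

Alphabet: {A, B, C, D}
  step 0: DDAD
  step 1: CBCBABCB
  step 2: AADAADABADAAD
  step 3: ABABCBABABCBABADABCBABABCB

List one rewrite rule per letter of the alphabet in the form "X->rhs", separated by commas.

  step 2 ⇒ step 3: AADAADABADAAD ⇒ AB·AB·CB·AB·AB·CB·AB·AD·AB·CB·AB·AB·CB
    A ↦ AB
    B ↦ AD
    D ↦ CB
  step 1 ⇒ step 2: CBCBABCB ⇒ A·AD·A·AD·AB·AD·A·AD
    C ↦ A

A->AB, B->AD, C->A, D->CB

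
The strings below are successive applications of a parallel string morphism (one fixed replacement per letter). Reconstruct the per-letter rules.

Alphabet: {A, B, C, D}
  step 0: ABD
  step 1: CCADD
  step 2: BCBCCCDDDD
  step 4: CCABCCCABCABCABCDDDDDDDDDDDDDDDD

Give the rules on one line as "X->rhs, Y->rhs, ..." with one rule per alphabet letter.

A->CC, B->A, C->BC, D->DD

  step 1 ⇒ step 2: CCADD ⇒ BC·BC·CC·DD·DD
    A ↦ CC
    C ↦ BC
    D ↦ DD
  step 0 ⇒ step 1: ABD ⇒ CC·A·DD
    B ↦ A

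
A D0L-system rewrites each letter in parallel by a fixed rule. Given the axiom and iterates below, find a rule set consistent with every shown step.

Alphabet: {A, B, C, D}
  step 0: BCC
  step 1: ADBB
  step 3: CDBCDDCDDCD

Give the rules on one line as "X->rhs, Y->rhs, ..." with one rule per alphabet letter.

  step 0 ⇒ step 1: BCC ⇒ AD·B·B
    B ↦ AD
    C ↦ B
    A ↦ D  (constrained at step 1)
    D ↦ CD  (constrained at step 1)

A->D, B->AD, C->B, D->CD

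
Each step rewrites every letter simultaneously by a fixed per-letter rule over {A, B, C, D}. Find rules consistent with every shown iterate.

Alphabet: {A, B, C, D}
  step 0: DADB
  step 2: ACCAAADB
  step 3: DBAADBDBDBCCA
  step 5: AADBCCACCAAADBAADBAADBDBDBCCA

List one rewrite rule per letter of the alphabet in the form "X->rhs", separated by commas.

  step 2 ⇒ step 3: ACCAAADB ⇒ DB·A·A·DB·DB·DB·C·CA
    A ↦ DB
    B ↦ CA
    C ↦ A
    D ↦ C

A->DB, B->CA, C->A, D->C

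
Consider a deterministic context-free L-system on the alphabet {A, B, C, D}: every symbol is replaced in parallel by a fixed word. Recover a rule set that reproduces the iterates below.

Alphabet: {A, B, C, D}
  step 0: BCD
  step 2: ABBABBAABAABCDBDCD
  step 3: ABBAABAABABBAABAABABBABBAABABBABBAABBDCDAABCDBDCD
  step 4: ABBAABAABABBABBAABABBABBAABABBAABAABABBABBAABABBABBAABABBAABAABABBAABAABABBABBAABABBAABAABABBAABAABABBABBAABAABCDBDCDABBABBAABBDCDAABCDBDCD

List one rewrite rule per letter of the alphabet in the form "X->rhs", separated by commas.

A->ABB, B->AAB, C->BD, D->CD

  step 3 ⇒ step 4: ABBAABAABABBAABAABABBABBAABABBABBAABBDCDAABCDBDCD ⇒ ABB·AAB·AAB·ABB·ABB·AAB·ABB·ABB·AAB·ABB·AAB·AAB·ABB·ABB·AAB·ABB·ABB·AAB·ABB·AAB·AAB·ABB·AAB·AAB·ABB·ABB·AAB·ABB·AAB·AAB·ABB·AAB·AAB·ABB·ABB·AAB·AAB·CD·BD·CD·ABB·ABB·AAB·BD·CD·AAB·CD·BD·CD
    A ↦ ABB
    B ↦ AAB
    C ↦ BD
    D ↦ CD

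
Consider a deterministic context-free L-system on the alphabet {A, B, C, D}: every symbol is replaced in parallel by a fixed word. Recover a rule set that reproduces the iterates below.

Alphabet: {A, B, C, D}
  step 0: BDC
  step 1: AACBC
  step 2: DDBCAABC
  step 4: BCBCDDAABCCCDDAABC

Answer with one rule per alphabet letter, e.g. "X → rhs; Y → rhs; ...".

A->D, B->AA, C->BC, D->C

  step 1 ⇒ step 2: AACBC ⇒ D·D·BC·AA·BC
    A ↦ D
    B ↦ AA
    C ↦ BC
  step 0 ⇒ step 1: BDC ⇒ AA·C·BC
    D ↦ C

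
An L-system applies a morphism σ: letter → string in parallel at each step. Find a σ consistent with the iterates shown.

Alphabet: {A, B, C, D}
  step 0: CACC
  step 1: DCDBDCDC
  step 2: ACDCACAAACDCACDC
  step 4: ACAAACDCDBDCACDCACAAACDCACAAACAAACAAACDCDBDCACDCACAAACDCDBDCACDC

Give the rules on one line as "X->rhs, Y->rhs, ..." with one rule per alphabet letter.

  step 1 ⇒ step 2: DCDBDCDC ⇒ AC·DC·AC·AA·AC·DC·AC·DC
    B ↦ AA
    C ↦ DC
    D ↦ AC
  step 0 ⇒ step 1: CACC ⇒ DC·DB·DC·DC
    A ↦ DB

A->DB, B->AA, C->DC, D->AC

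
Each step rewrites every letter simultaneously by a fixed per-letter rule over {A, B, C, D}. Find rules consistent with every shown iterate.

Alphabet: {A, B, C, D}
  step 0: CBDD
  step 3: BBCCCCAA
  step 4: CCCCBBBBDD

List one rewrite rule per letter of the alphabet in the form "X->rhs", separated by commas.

A->D, B->CC, C->B, D->A

  step 3 ⇒ step 4: BBCCCCAA ⇒ CC·CC·B·B·B·B·D·D
    A ↦ D
    B ↦ CC
    C ↦ B
    D ↦ A  (constrained at step 0)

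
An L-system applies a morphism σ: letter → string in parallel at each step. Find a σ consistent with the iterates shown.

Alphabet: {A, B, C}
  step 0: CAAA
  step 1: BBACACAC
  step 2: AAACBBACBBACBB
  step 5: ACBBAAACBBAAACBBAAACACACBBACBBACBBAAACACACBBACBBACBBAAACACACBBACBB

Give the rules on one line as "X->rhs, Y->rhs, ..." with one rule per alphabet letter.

  step 1 ⇒ step 2: BBACACAC ⇒ A·A·AC·BB·AC·BB·AC·BB
    A ↦ AC
    B ↦ A
    C ↦ BB

A->AC, B->A, C->BB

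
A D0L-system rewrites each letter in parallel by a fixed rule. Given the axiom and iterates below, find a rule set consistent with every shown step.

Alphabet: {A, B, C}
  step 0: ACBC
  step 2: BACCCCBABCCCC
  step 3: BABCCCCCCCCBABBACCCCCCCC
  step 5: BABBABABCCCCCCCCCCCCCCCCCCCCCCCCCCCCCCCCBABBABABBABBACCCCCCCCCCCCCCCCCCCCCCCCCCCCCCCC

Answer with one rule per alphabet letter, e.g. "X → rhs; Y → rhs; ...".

A->B, B->BA, C->CC

  step 2 ⇒ step 3: BACCCCBABCCCC ⇒ BA·B·CC·CC·CC·CC·BA·B·BA·CC·CC·CC·CC
    A ↦ B
    B ↦ BA
    C ↦ CC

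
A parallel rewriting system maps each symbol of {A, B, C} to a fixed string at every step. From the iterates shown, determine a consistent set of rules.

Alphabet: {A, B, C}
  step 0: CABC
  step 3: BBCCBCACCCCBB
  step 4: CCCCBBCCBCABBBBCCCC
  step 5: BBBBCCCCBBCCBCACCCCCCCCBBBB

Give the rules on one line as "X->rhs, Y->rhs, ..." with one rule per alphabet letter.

A->CA, B->CC, C->B

  step 4 ⇒ step 5: CCCCBBCCBCABBBBCCCC ⇒ B·B·B·B·CC·CC·B·B·CC·B·CA·CC·CC·CC·CC·B·B·B·B
    A ↦ CA
    B ↦ CC
    C ↦ B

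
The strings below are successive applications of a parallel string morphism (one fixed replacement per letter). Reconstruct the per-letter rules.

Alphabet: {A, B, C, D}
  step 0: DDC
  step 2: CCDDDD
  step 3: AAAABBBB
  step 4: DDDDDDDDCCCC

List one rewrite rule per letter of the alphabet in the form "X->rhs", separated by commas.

A->DD, B->C, C->AA, D->B

  step 3 ⇒ step 4: AAAABBBB ⇒ DD·DD·DD·DD·C·C·C·C
    A ↦ DD
    B ↦ C
  step 2 ⇒ step 3: CCDDDD ⇒ AA·AA·B·B·B·B
    C ↦ AA
  step 2 ⇒ step 3: CCDDDD ⇒ AA·AA·B·B·B·B
    D ↦ B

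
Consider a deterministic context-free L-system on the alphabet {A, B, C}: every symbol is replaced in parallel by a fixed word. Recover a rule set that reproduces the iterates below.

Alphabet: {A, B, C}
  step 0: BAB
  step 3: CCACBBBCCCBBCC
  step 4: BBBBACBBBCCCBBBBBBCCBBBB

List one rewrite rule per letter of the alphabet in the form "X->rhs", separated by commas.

A->ACB, B->C, C->BB

  step 3 ⇒ step 4: CCACBBBCCCBBCC ⇒ BB·BB·ACB·BB·C·C·C·BB·BB·BB·C·C·BB·BB
    A ↦ ACB
    B ↦ C
    C ↦ BB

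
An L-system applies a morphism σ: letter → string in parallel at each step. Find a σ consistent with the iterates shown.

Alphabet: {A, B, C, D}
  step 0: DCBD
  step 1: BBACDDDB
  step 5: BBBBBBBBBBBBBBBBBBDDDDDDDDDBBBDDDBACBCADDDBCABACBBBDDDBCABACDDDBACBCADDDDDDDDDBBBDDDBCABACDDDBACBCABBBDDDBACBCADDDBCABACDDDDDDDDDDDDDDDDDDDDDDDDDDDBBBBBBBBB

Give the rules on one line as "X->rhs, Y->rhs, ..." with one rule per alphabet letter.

A->BCA, B->DDD, C->BAC, D->B

  step 0 ⇒ step 1: DCBD ⇒ B·BAC·DDD·B
    B ↦ DDD
    C ↦ BAC
    D ↦ B
    A ↦ BCA  (constrained at step 1)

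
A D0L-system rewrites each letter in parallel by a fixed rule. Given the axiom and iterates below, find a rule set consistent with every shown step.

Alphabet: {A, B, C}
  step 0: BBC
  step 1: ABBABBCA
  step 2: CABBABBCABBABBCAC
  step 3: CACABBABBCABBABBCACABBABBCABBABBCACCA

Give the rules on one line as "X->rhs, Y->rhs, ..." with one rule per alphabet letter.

A->C, B->ABB, C->CA

  step 2 ⇒ step 3: CABBABBCABBABBCAC ⇒ CA·C·ABB·ABB·C·ABB·ABB·CA·C·ABB·ABB·C·ABB·ABB·CA·C·CA
    A ↦ C
    B ↦ ABB
    C ↦ CA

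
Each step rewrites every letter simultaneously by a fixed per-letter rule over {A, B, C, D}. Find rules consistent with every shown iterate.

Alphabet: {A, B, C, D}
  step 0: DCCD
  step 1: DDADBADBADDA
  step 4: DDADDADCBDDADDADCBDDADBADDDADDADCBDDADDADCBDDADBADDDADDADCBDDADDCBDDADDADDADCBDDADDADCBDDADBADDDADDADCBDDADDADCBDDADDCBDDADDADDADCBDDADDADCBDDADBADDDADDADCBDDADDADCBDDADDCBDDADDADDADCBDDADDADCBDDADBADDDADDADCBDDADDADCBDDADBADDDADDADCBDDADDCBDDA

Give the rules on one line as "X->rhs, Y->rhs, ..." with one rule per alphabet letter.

A->DCB, B->D, C->DBA, D->DDA

  step 0 ⇒ step 1: DCCD ⇒ DDA·DBA·DBA·DDA
    C ↦ DBA
    D ↦ DDA
    A ↦ DCB  (constrained at step 1)
    B ↦ D  (constrained at step 1)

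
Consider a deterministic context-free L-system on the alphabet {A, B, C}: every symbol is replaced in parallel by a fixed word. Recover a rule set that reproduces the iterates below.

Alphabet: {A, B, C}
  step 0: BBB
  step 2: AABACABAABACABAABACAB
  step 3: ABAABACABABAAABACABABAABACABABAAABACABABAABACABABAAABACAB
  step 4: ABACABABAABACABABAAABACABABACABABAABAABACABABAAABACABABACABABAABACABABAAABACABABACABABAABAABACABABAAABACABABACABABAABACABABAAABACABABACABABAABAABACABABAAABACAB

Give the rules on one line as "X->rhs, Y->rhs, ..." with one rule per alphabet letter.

A->ABA, B->CAB, C->A

  step 3 ⇒ step 4: ABAABACABABAAABACABABAABACABABAAABACABABAABACABABAAABACAB ⇒ ABA·CAB·ABA·ABA·CAB·ABA·A·ABA·CAB·ABA·CAB·ABA·ABA·ABA·CAB·ABA·A·ABA·CAB·ABA·CAB·ABA·ABA·CAB·ABA·A·ABA·CAB·ABA·CAB·ABA·ABA·ABA·CAB·ABA·A·ABA·CAB·ABA·CAB·ABA·ABA·CAB·ABA·A·ABA·CAB·ABA·CAB·ABA·ABA·ABA·CAB·ABA·A·ABA·CAB
    A ↦ ABA
    B ↦ CAB
    C ↦ A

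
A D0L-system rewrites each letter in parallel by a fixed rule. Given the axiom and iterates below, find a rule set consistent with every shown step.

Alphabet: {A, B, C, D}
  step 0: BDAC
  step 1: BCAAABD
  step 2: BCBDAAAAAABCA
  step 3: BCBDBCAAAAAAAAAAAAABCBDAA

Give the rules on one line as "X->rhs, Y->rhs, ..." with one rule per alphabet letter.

  step 2 ⇒ step 3: BCBDAAAAAABCA ⇒ BC·BD·BC·A·AA·AA·AA·AA·AA·AA·BC·BD·AA
    A ↦ AA
    B ↦ BC
    C ↦ BD
    D ↦ A

A->AA, B->BC, C->BD, D->A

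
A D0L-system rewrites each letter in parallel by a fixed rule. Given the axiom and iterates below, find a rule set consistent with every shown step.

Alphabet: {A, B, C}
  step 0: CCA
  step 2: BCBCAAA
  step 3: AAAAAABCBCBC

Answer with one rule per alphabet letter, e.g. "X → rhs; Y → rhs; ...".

  step 2 ⇒ step 3: BCBCAAA ⇒ AA·A·AA·A·BC·BC·BC
    A ↦ BC
    B ↦ AA
    C ↦ A

A->BC, B->AA, C->A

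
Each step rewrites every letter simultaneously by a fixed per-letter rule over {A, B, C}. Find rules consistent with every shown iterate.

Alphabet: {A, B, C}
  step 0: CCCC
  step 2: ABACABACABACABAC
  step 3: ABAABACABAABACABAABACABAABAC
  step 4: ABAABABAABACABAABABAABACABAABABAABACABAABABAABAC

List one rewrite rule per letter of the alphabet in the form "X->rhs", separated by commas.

A->AB, B->A, C->AC

  step 3 ⇒ step 4: ABAABACABAABACABAABACABAABAC ⇒ AB·A·AB·AB·A·AB·AC·AB·A·AB·AB·A·AB·AC·AB·A·AB·AB·A·AB·AC·AB·A·AB·AB·A·AB·AC
    A ↦ AB
    B ↦ A
    C ↦ AC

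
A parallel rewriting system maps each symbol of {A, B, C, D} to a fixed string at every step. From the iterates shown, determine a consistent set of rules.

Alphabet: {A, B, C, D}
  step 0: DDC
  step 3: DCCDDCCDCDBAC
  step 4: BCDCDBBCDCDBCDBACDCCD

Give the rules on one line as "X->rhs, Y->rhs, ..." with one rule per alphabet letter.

A->DC, B->AC, C->CD, D->B

  step 3 ⇒ step 4: DCCDDCCDCDBAC ⇒ B·CD·CD·B·B·CD·CD·B·CD·B·AC·DC·CD
    A ↦ DC
    B ↦ AC
    C ↦ CD
    D ↦ B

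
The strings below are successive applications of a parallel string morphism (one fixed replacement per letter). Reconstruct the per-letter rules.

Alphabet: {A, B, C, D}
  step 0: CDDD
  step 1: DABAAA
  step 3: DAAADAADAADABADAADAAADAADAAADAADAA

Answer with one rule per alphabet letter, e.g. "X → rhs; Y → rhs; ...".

A->DAA, B->C, C->DAB, D->A

  step 0 ⇒ step 1: CDDD ⇒ DAB·A·A·A
    C ↦ DAB
    D ↦ A
    A ↦ DAA  (constrained at step 1)
    B ↦ C  (constrained at step 1)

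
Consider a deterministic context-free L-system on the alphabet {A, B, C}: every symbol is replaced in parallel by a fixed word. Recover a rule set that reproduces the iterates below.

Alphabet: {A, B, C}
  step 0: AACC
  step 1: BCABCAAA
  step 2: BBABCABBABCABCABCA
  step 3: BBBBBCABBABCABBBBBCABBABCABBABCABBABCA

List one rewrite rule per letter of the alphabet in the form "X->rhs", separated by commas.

  step 2 ⇒ step 3: BBABCABBABCABCABCA ⇒ BB·BB·BCA·BB·A·BCA·BB·BB·BCA·BB·A·BCA·BB·A·BCA·BB·A·BCA
    A ↦ BCA
    B ↦ BB
    C ↦ A

A->BCA, B->BB, C->A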